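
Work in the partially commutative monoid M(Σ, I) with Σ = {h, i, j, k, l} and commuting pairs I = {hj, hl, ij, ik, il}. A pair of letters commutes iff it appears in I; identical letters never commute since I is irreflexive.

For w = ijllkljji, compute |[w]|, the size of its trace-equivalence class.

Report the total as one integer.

#0=i has no predecessor
#1=j has no predecessor
#2=l depends on [1:j]
#3=l depends on [2:l]
#4=k depends on [3:l]
#5=l depends on [4:k]
#6=j depends on [5:l]
#7=j depends on [6:j]
#8=i depends on [0:i]
sources: [0:i, 1:j]
N(rest) = Σ N(rest − s) over sources s of rest; N(one piece) = 1:
  size 1 → [7]=1  [8]=1
  size 2 → [0,8]=1  [6,7]=1  [7,8]=2
  size 3 → [0,7,8]=3  [5,6,7]=1  [6,7,8]=3
  size 4 → [0,6,7,8]=6  [4,5,6,7]=1  [5,6,7,8]=4
  size 5 → [0,5,6,7,8]=10  [3,4,5,6,7]=1  [4,5,6,7,8]=5
  size 6 → [0,4,5,6,7,8]=15  [2,3,4,5,6,7]=1  [3,4,5,6,7,8]=6
  size 7 → [0,3,4,5,6,7,8]=21  [1,2,3,4,5,6,7]=1  [2,3,4,5,6,7,8]=7
  first=0(i) contributes 8
  first=1(j) contributes 28
|[w]| = 36

36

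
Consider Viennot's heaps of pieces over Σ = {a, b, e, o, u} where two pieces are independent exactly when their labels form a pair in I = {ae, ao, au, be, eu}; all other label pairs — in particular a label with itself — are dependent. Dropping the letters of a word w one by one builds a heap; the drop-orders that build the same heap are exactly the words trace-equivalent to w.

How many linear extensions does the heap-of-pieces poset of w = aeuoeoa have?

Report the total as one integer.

#0=a has no predecessor
#1=e has no predecessor
#2=u has no predecessor
#3=o depends on [1:e, 2:u]
#4=e depends on [3:o]
#5=o depends on [4:e]
#6=a depends on [0:a]
sources: [0:a, 1:e, 2:u]
N(rest) = Σ N(rest − s) over sources s of rest; N(one piece) = 1:
  size 1 → [5]=1  [6]=1
  size 2 → [0,6]=1  [4,5]=1  [5,6]=2
  size 3 → [0,5,6]=3  [3,4,5]=1  [4,5,6]=3
  size 4 → [0,4,5,6]=6  [1,3,4,5]=1  [2,3,4,5]=1  [3,4,5,6]=4
  size 5 → [0,3,4,5,6]=10  [1,2,3,4,5]=2  [1,3,4,5,6]=5  [2,3,4,5,6]=5
  first=0(a) contributes 12
  first=1(e) contributes 15
  first=2(u) contributes 15
|[w]| = 42

42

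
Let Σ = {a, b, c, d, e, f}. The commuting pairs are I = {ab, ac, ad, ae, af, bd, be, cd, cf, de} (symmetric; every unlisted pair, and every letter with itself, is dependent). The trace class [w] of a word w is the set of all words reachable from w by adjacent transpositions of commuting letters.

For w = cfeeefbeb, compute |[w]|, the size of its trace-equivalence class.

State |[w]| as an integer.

6

drop 0:c onto floor
drop 1:f onto floor
drop 2:e onto {0:c, 1:f}
drop 3:e onto {2:e}
drop 4:e onto {3:e}
drop 5:f onto {4:e}
drop 6:b onto {5:f}
drop 7:e onto {5:f}
drop 8:b onto {6:b}
ground layer = {0:c, 1:f}
drop-orders for the pieces not yet dropped (sum over which currently-grounded one goes next):
  1 to go: {7} 1  {8} 1
  2 to go: {6,8} 1  {7,8} 2
  3 to go: {6,7,8} 3
  4 to go: {5,6,7,8} 3
  5 to go: {4,5,6,7,8} 3
  6 to go: {3,4,5,6,7,8} 3
  7 to go: {2,3,4,5,6,7,8} 3
  if 0:c drops first: 3 orders
  if 1:f drops first: 3 orders
heap linearizations: 6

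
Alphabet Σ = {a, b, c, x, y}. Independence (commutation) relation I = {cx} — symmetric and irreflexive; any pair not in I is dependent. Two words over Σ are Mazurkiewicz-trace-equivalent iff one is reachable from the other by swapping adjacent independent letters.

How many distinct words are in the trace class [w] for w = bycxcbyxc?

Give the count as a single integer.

drop 0:b onto floor
drop 1:y onto {0:b}
drop 2:c onto {1:y}
drop 3:x onto {1:y}
drop 4:c onto {2:c}
drop 5:b onto {3:x, 4:c}
drop 6:y onto {5:b}
drop 7:x onto {6:y}
drop 8:c onto {6:y}
ground layer = {0:b}
drop-orders for the pieces not yet dropped (sum over which currently-grounded one goes next):
  1 to go: {7} 1  {8} 1
  2 to go: {7,8} 2
  3 to go: {6,7,8} 2
  4 to go: {5,6,7,8} 2
  5 to go: {3,5,6,7,8} 2  {4,5,6,7,8} 2
  6 to go: {2,4,5,6,7,8} 2  {3,4,5,6,7,8} 4
  7 to go: {2,3,4,5,6,7,8} 6
  if 0:b drops first: 6 orders

6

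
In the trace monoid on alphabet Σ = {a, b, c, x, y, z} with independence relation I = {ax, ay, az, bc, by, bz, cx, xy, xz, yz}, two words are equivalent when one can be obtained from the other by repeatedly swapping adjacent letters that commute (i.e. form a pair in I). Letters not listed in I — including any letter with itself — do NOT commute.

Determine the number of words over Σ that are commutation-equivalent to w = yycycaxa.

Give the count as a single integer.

#0=y has no predecessor
#1=y depends on [0:y]
#2=c depends on [1:y]
#3=y depends on [2:c]
#4=c depends on [3:y]
#5=a depends on [4:c]
#6=x has no predecessor
#7=a depends on [5:a]
sources: [0:y, 6:x]
N(rest) = Σ N(rest − s) over sources s of rest; N(one piece) = 1:
  size 1 → [6]=1  [7]=1
  size 2 → [5,7]=1  [6,7]=2
  size 3 → [4,5,7]=1  [5,6,7]=3
  size 4 → [3,4,5,7]=1  [4,5,6,7]=4
  size 5 → [2,3,4,5,7]=1  [3,4,5,6,7]=5
  size 6 → [1,2,3,4,5,7]=1  [2,3,4,5,6,7]=6
  first=0(y) contributes 7
  first=6(x) contributes 1
|[w]| = 8

8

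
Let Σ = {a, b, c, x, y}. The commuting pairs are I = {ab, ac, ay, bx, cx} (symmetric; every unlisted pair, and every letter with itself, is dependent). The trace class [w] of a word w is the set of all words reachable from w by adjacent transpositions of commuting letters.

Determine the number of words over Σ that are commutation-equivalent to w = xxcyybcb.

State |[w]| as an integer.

0(x) covers ∅
1(x) covers 0:x
2(c) covers ∅
3(y) covers 1:x, 2:c
4(y) covers 3:y
5(b) covers 4:y
6(c) covers 5:b
7(b) covers 6:c
floor of heap: 0:x, 2:c
completions by unplaced set U, small U first (add the entries for U minus each lowest piece of U):
  |U|=1: {7}:1
  |U|=2: {6,7}:1
  |U|=3: {5,6,7}:1
  |U|=4: {4,5,6,7}:1
  |U|=5: {3,4,5,6,7}:1
  |U|=6: {1,3,4,5,6,7}:1  {2,3,4,5,6,7}:1
  start at 0(x): 2
  start at 2(c): 1
sum over floor = 3

3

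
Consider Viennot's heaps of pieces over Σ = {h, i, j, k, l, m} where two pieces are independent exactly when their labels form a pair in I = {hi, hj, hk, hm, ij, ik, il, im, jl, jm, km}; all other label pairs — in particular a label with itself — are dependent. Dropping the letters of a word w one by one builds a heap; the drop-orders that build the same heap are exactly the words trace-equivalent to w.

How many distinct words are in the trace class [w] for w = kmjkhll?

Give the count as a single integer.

0(k) covers ∅
1(m) covers ∅
2(j) covers 0:k
3(k) covers 2:j
4(h) covers ∅
5(l) covers 1:m, 3:k, 4:h
6(l) covers 5:l
floor of heap: 0:k, 1:m, 4:h
completions by unplaced set U, small U first (add the entries for U minus each lowest piece of U):
  |U|=1: {6}:1
  |U|=2: {5,6}:1
  |U|=3: {1,5,6}:1  {3,5,6}:1  {4,5,6}:1
  |U|=4: {1,3,5,6}:2  {1,4,5,6}:2  {2,3,5,6}:1  {3,4,5,6}:2
  |U|=5: {0,2,3,5,6}:1  {1,2,3,5,6}:3  {1,3,4,5,6}:6  {2,3,4,5,6}:3
  start at 0(k): 12
  start at 1(m): 4
  start at 4(h): 4
sum over floor = 20

20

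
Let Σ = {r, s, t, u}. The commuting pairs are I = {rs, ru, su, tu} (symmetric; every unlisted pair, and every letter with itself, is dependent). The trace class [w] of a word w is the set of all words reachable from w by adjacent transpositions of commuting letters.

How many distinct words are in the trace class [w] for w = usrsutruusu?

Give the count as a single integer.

0(u) covers ∅
1(s) covers ∅
2(r) covers ∅
3(s) covers 1:s
4(u) covers 0:u
5(t) covers 2:r, 3:s
6(r) covers 5:t
7(u) covers 4:u
8(u) covers 7:u
9(s) covers 5:t
10(u) covers 8:u
floor of heap: 0:u, 1:s, 2:r
completions by unplaced set U, small U first (add the entries for U minus each lowest piece of U):
  |U|=1: {6}:1  {9}:1  {10}:1
  |U|=2: {6,9}:2  {6,10}:2  {8,10}:1  {9,10}:2
  |U|=3: {5,6,9}:2  {6,8,10}:3  {6,9,10}:6  {7,8,10}:1  {8,9,10}:3
  |U|=4: {2,5,6,9}:2  {3,5,6,9}:2  {4,7,8,10}:1  {5,6,9,10}:8  {6,7,8,10}:4  {6,8,9,10}:12  {7,8,9,10}:4
  |U|=5: {0,4,7,8,10}:1  {1,3,5,6,9}:2  {2,3,5,6,9}:4  {2,5,6,9,10}:10  {3,5,6,9,10}:10  {4,6,7,8,10}:5  {4,7,8,9,10}:5  {5,6,8,9,10}:20  {6,7,8,9,10}:20
  |U|=6: {0,4,6,7,8,10}:6  {0,4,7,8,9,10}:6  {1,2,3,5,6,9}:6  {1,3,5,6,9,10}:12  {2,3,5,6,9,10}:24  {2,5,6,8,9,10}:30  {3,5,6,8,9,10}:30  {4,6,7,8,9,10}:30  {5,6,7,8,9,10}:40
  |U|=7: {0,4,6,7,8,9,10}:42  {1,2,3,5,6,9,10}:42  {1,3,5,6,8,9,10}:42  {2,3,5,6,8,9,10}:84  {2,5,6,7,8,9,10}:70  {3,5,6,7,8,9,10}:70  {4,5,6,7,8,9,10}:70
  |U|=8: {0,4,5,6,7,8,9,10}:112  {1,2,3,5,6,8,9,10}:168  {1,3,5,6,7,8,9,10}:112  {2,3,5,6,7,8,9,10}:224  {2,4,5,6,7,8,9,10}:140  {3,4,5,6,7,8,9,10}:140
  |U|=9: {0,2,4,5,6,7,8,9,10}:252  {0,3,4,5,6,7,8,9,10}:252  {1,2,3,5,6,7,8,9,10}:504  {1,3,4,5,6,7,8,9,10}:252  {2,3,4,5,6,7,8,9,10}:504
  start at 0(u): 1260
  start at 1(s): 1008
  start at 2(r): 504
sum over floor = 2772

2772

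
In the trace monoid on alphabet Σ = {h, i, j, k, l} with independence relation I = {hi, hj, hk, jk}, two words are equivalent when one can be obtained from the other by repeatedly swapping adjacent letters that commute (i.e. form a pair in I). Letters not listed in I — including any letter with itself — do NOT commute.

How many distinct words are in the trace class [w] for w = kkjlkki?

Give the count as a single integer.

piece 0:k — minimal
piece 1:k rests on {0:k}
piece 2:j — minimal
piece 3:l rests on {1:k, 2:j}
piece 4:k rests on {3:l}
piece 5:k rests on {4:k}
piece 6:i rests on {5:k}
minimal pieces: {0:k, 2:j}
ways to finish when only these pieces remain (= sum over removing one remaining piece with nothing left below it):
  1 left: {6}→1
  2 left: {5,6}→1
  3 left: {4,5,6}→1
  4 left: {3,4,5,6}→1
  5 left: {1,3,4,5,6}→1  {2,3,4,5,6}→1
  placing 0:k first → 2 extensions
  placing 2:j first → 1 extensions
total linear extensions = 3

3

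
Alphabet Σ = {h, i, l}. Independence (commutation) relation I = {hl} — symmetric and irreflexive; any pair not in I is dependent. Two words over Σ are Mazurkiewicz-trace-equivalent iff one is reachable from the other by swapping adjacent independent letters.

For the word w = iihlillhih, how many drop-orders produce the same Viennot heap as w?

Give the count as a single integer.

0(i) covers ∅
1(i) covers 0:i
2(h) covers 1:i
3(l) covers 1:i
4(i) covers 2:h, 3:l
5(l) covers 4:i
6(l) covers 5:l
7(h) covers 4:i
8(i) covers 6:l, 7:h
9(h) covers 8:i
floor of heap: 0:i
completions by unplaced set U, small U first (add the entries for U minus each lowest piece of U):
  |U|=1: {9}:1
  |U|=2: {8,9}:1
  |U|=3: {6,8,9}:1  {7,8,9}:1
  |U|=4: {5,6,8,9}:1  {6,7,8,9}:2
  |U|=5: {5,6,7,8,9}:3
  |U|=6: {4,5,6,7,8,9}:3
  |U|=7: {2,4,5,6,7,8,9}:3  {3,4,5,6,7,8,9}:3
  |U|=8: {2,3,4,5,6,7,8,9}:6
  start at 0(i): 6

6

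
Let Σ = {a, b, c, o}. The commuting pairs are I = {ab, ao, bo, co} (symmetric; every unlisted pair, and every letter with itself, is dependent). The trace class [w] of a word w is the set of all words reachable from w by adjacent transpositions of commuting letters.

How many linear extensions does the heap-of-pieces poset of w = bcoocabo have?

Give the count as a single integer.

#0=b has no predecessor
#1=c depends on [0:b]
#2=o has no predecessor
#3=o depends on [2:o]
#4=c depends on [1:c]
#5=a depends on [4:c]
#6=b depends on [4:c]
#7=o depends on [3:o]
sources: [0:b, 2:o]
N(rest) = Σ N(rest − s) over sources s of rest; N(one piece) = 1:
  size 1 → [5]=1  [6]=1  [7]=1
  size 2 → [3,7]=1  [5,6]=2  [5,7]=2  [6,7]=2
  size 3 → [2,3,7]=1  [3,5,7]=3  [3,6,7]=3  [4,5,6]=2  [5,6,7]=6
  size 4 → [1,4,5,6]=2  [2,3,5,7]=4  [2,3,6,7]=4  [3,5,6,7]=12  [4,5,6,7]=8
  size 5 → [0,1,4,5,6]=2  [1,4,5,6,7]=10  [2,3,5,6,7]=20  [3,4,5,6,7]=20
  size 6 → [0,1,4,5,6,7]=12  [1,3,4,5,6,7]=30  [2,3,4,5,6,7]=40
  first=0(b) contributes 70
  first=2(o) contributes 42
|[w]| = 112

112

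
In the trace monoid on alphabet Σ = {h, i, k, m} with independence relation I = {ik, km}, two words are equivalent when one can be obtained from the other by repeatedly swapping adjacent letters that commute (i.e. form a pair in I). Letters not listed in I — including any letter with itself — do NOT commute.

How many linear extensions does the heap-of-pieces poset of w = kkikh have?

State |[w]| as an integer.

4

drop 0:k onto floor
drop 1:k onto {0:k}
drop 2:i onto floor
drop 3:k onto {1:k}
drop 4:h onto {2:i, 3:k}
ground layer = {0:k, 2:i}
drop-orders for the pieces not yet dropped (sum over which currently-grounded one goes next):
  1 to go: {4} 1
  2 to go: {2,4} 1  {3,4} 1
  3 to go: {1,3,4} 1  {2,3,4} 2
  if 0:k drops first: 3 orders
  if 2:i drops first: 1 orders
heap linearizations: 4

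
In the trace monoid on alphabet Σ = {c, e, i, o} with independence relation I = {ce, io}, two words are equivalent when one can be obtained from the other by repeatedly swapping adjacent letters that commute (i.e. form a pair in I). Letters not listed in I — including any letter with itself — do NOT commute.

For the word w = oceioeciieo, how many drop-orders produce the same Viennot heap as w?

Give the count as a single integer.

#0=o has no predecessor
#1=c depends on [0:o]
#2=e depends on [0:o]
#3=i depends on [1:c, 2:e]
#4=o depends on [1:c, 2:e]
#5=e depends on [3:i, 4:o]
#6=c depends on [3:i, 4:o]
#7=i depends on [5:e, 6:c]
#8=i depends on [7:i]
#9=e depends on [8:i]
#10=o depends on [9:e]
sources: [0:o]
N(rest) = Σ N(rest − s) over sources s of rest; N(one piece) = 1:
  size 1 → [10]=1
  size 2 → [9,10]=1
  size 3 → [8,9,10]=1
  size 4 → [7,8,9,10]=1
  size 5 → [5,7,8,9,10]=1  [6,7,8,9,10]=1
  size 6 → [5,6,7,8,9,10]=2
  size 7 → [3,5,6,7,8,9,10]=2  [4,5,6,7,8,9,10]=2
  size 8 → [3,4,5,6,7,8,9,10]=4
  size 9 → [1,3,4,5,6,7,8,9,10]=4  [2,3,4,5,6,7,8,9,10]=4
  first=0(o) contributes 8

8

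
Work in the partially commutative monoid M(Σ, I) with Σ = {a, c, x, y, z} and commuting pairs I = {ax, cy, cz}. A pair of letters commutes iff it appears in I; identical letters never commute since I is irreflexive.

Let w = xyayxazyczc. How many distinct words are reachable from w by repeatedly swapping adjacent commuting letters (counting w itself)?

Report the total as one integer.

20

drop 0:x onto floor
drop 1:y onto {0:x}
drop 2:a onto {1:y}
drop 3:y onto {2:a}
drop 4:x onto {3:y}
drop 5:a onto {3:y}
drop 6:z onto {4:x, 5:a}
drop 7:y onto {6:z}
drop 8:c onto {4:x, 5:a}
drop 9:z onto {7:y}
drop 10:c onto {8:c}
ground layer = {0:x}
drop-orders for the pieces not yet dropped (sum over which currently-grounded one goes next):
  1 to go: {9} 1  {10} 1
  2 to go: {7,9} 1  {8,10} 1  {9,10} 2
  3 to go: {6,7,9} 1  {7,9,10} 3  {8,9,10} 3
  4 to go: {6,7,9,10} 4  {7,8,9,10} 6
  5 to go: {6,7,8,9,10} 10
  6 to go: {4,6,7,8,9,10} 10  {5,6,7,8,9,10} 10
  7 to go: {4,5,6,7,8,9,10} 20
  8 to go: {3,4,5,6,7,8,9,10} 20
  9 to go: {2,3,4,5,6,7,8,9,10} 20
  if 0:x drops first: 20 orders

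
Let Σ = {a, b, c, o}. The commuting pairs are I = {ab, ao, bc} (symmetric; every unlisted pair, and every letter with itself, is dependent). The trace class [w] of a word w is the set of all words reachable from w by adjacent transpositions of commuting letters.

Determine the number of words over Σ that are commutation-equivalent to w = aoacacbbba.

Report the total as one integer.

drop 0:a onto floor
drop 1:o onto floor
drop 2:a onto {0:a}
drop 3:c onto {1:o, 2:a}
drop 4:a onto {3:c}
drop 5:c onto {4:a}
drop 6:b onto {1:o}
drop 7:b onto {6:b}
drop 8:b onto {7:b}
drop 9:a onto {5:c}
ground layer = {0:a, 1:o}
drop-orders for the pieces not yet dropped (sum over which currently-grounded one goes next):
  1 to go: {8} 1  {9} 1
  2 to go: {5,9} 1  {7,8} 1  {8,9} 2
  3 to go: {4,5,9} 1  {5,8,9} 3  {6,7,8} 1  {7,8,9} 3
  4 to go: {3,4,5,9} 1  {4,5,8,9} 4  {5,7,8,9} 6  {6,7,8,9} 4
  5 to go: {2,3,4,5,9} 1  {3,4,5,8,9} 5  {4,5,7,8,9} 10  {5,6,7,8,9} 10
  6 to go: {0,2,3,4,5,9} 1  {2,3,4,5,8,9} 6  {3,4,5,7,8,9} 15  {4,5,6,7,8,9} 20
  7 to go: {0,2,3,4,5,8,9} 7  {2,3,4,5,7,8,9} 21  {3,4,5,6,7,8,9} 35
  8 to go: {0,2,3,4,5,7,8,9} 28  {1,3,4,5,6,7,8,9} 35  {2,3,4,5,6,7,8,9} 56
  if 0:a drops first: 91 orders
  if 1:o drops first: 84 orders
heap linearizations: 175

175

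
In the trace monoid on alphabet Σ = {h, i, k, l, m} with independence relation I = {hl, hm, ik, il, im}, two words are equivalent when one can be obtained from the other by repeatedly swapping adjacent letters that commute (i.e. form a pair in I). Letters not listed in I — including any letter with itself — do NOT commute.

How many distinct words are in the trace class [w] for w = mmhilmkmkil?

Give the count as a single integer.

drop 0:m onto floor
drop 1:m onto {0:m}
drop 2:h onto floor
drop 3:i onto {2:h}
drop 4:l onto {1:m}
drop 5:m onto {4:l}
drop 6:k onto {2:h, 5:m}
drop 7:m onto {6:k}
drop 8:k onto {7:m}
drop 9:i onto {3:i}
drop 10:l onto {8:k}
ground layer = {0:m, 2:h}
drop-orders for the pieces not yet dropped (sum over which currently-grounded one goes next):
  1 to go: {9} 1  {10} 1
  2 to go: {3,9} 1  {8,10} 1  {9,10} 2
  3 to go: {3,9,10} 3  {7,8,10} 1  {8,9,10} 3
  4 to go: {3,8,9,10} 6  {6,7,8,10} 1  {7,8,9,10} 4
  5 to go: {3,7,8,9,10} 10  {5,6,7,8,10} 1  {6,7,8,9,10} 5
  6 to go: {3,6,7,8,9,10} 15  {4,5,6,7,8,10} 1  {5,6,7,8,9,10} 6
  7 to go: {1,4,5,6,7,8,10} 1  {2,3,6,7,8,9,10} 15  {3,5,6,7,8,9,10} 21  {4,5,6,7,8,9,10} 7
  8 to go: {0,1,4,5,6,7,8,10} 1  {1,4,5,6,7,8,9,10} 8  {2,3,5,6,7,8,9,10} 36  {3,4,5,6,7,8,9,10} 28
  9 to go: {0,1,4,5,6,7,8,9,10} 9  {1,3,4,5,6,7,8,9,10} 36  {2,3,4,5,6,7,8,9,10} 64
  if 0:m drops first: 100 orders
  if 2:h drops first: 45 orders
heap linearizations: 145

145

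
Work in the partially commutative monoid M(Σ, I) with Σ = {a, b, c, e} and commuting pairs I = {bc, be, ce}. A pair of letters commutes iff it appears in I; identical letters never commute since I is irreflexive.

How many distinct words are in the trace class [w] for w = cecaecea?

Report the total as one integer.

9

drop 0:c onto floor
drop 1:e onto floor
drop 2:c onto {0:c}
drop 3:a onto {1:e, 2:c}
drop 4:e onto {3:a}
drop 5:c onto {3:a}
drop 6:e onto {4:e}
drop 7:a onto {5:c, 6:e}
ground layer = {0:c, 1:e}
drop-orders for the pieces not yet dropped (sum over which currently-grounded one goes next):
  1 to go: {7} 1
  2 to go: {5,7} 1  {6,7} 1
  3 to go: {4,6,7} 1  {5,6,7} 2
  4 to go: {4,5,6,7} 3
  5 to go: {3,4,5,6,7} 3
  6 to go: {1,3,4,5,6,7} 3  {2,3,4,5,6,7} 3
  if 0:c drops first: 6 orders
  if 1:e drops first: 3 orders
heap linearizations: 9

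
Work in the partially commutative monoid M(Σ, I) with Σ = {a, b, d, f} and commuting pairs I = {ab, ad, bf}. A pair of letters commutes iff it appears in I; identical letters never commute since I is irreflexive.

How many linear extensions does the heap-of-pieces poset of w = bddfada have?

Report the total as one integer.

3

0(b) covers ∅
1(d) covers 0:b
2(d) covers 1:d
3(f) covers 2:d
4(a) covers 3:f
5(d) covers 3:f
6(a) covers 4:a
floor of heap: 0:b
completions by unplaced set U, small U first (add the entries for U minus each lowest piece of U):
  |U|=1: {5}:1  {6}:1
  |U|=2: {4,6}:1  {5,6}:2
  |U|=3: {4,5,6}:3
  |U|=4: {3,4,5,6}:3
  |U|=5: {2,3,4,5,6}:3
  start at 0(b): 3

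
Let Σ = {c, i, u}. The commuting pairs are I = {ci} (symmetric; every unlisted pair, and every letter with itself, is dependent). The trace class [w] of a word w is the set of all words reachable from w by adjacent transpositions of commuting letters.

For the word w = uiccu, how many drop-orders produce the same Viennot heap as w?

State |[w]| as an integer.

3

0(u) covers ∅
1(i) covers 0:u
2(c) covers 0:u
3(c) covers 2:c
4(u) covers 1:i, 3:c
floor of heap: 0:u
completions by unplaced set U, small U first (add the entries for U minus each lowest piece of U):
  |U|=1: {4}:1
  |U|=2: {1,4}:1  {3,4}:1
  |U|=3: {1,3,4}:2  {2,3,4}:1
  start at 0(u): 3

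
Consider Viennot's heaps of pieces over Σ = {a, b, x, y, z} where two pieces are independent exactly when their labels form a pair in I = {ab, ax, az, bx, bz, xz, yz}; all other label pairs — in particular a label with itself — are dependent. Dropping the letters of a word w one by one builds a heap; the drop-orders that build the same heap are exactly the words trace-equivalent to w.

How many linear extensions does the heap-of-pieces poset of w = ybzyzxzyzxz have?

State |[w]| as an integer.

462

0(y) covers ∅
1(b) covers 0:y
2(z) covers ∅
3(y) covers 1:b
4(z) covers 2:z
5(x) covers 3:y
6(z) covers 4:z
7(y) covers 5:x
8(z) covers 6:z
9(x) covers 7:y
10(z) covers 8:z
floor of heap: 0:y, 2:z
completions by unplaced set U, small U first (add the entries for U minus each lowest piece of U):
  |U|=1: {9}:1  {10}:1
  |U|=2: {7,9}:1  {8,10}:1  {9,10}:2
  |U|=3: {5,7,9}:1  {6,8,10}:1  {7,9,10}:3  {8,9,10}:3
  |U|=4: {3,5,7,9}:1  {4,6,8,10}:1  {5,7,9,10}:4  {6,8,9,10}:4  {7,8,9,10}:6
  |U|=5: {1,3,5,7,9}:1  {2,4,6,8,10}:1  {3,5,7,9,10}:5  {4,6,8,9,10}:5  {5,7,8,9,10}:10  {6,7,8,9,10}:10
  |U|=6: {0,1,3,5,7,9}:1  {1,3,5,7,9,10}:6  {2,4,6,8,9,10}:6  {3,5,7,8,9,10}:15  {4,6,7,8,9,10}:15  {5,6,7,8,9,10}:20
  |U|=7: {0,1,3,5,7,9,10}:7  {1,3,5,7,8,9,10}:21  {2,4,6,7,8,9,10}:21  {3,5,6,7,8,9,10}:35  {4,5,6,7,8,9,10}:35
  |U|=8: {0,1,3,5,7,8,9,10}:28  {1,3,5,6,7,8,9,10}:56  {2,4,5,6,7,8,9,10}:56  {3,4,5,6,7,8,9,10}:70
  |U|=9: {0,1,3,5,6,7,8,9,10}:84  {1,3,4,5,6,7,8,9,10}:126  {2,3,4,5,6,7,8,9,10}:126
  start at 0(y): 252
  start at 2(z): 210
sum over floor = 462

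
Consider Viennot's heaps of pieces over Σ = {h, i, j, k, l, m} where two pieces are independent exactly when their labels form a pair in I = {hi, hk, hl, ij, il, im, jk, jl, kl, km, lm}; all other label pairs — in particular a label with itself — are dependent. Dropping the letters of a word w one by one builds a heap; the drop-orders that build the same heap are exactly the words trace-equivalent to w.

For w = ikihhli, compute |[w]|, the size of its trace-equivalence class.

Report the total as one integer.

drop 0:i onto floor
drop 1:k onto {0:i}
drop 2:i onto {1:k}
drop 3:h onto floor
drop 4:h onto {3:h}
drop 5:l onto floor
drop 6:i onto {2:i}
ground layer = {0:i, 3:h, 5:l}
drop-orders for the pieces not yet dropped (sum over which currently-grounded one goes next):
  1 to go: {4} 1  {5} 1  {6} 1
  2 to go: {2,6} 1  {3,4} 1  {4,5} 2  {4,6} 2  {5,6} 2
  3 to go: {1,2,6} 1  {2,4,6} 3  {2,5,6} 3  {3,4,5} 3  {3,4,6} 3  {4,5,6} 6
  4 to go: {0,1,2,6} 1  {1,2,4,6} 4  {1,2,5,6} 4  {2,3,4,6} 6  {2,4,5,6} 12  {3,4,5,6} 12
  5 to go: {0,1,2,4,6} 5  {0,1,2,5,6} 5  {1,2,3,4,6} 10  {1,2,4,5,6} 20  {2,3,4,5,6} 30
  if 0:i drops first: 60 orders
  if 3:h drops first: 30 orders
  if 5:l drops first: 15 orders
heap linearizations: 105

105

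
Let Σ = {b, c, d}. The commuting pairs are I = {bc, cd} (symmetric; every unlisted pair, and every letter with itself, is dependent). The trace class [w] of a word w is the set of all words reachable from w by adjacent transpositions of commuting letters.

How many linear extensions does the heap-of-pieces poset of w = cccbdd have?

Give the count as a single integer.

20

piece 0:c — minimal
piece 1:c rests on {0:c}
piece 2:c rests on {1:c}
piece 3:b — minimal
piece 4:d rests on {3:b}
piece 5:d rests on {4:d}
minimal pieces: {0:c, 3:b}
ways to finish when only these pieces remain (= sum over removing one remaining piece with nothing left below it):
  1 left: {2}→1  {5}→1
  2 left: {1,2}→1  {2,5}→2  {4,5}→1
  3 left: {0,1,2}→1  {1,2,5}→3  {2,4,5}→3  {3,4,5}→1
  4 left: {0,1,2,5}→4  {1,2,4,5}→6  {2,3,4,5}→4
  placing 0:c first → 10 extensions
  placing 3:b first → 10 extensions
total linear extensions = 20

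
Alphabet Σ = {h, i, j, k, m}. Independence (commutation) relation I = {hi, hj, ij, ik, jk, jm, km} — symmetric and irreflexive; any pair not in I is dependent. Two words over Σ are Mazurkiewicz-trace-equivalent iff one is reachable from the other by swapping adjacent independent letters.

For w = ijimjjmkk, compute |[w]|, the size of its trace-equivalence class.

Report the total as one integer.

#0=i has no predecessor
#1=j has no predecessor
#2=i depends on [0:i]
#3=m depends on [2:i]
#4=j depends on [1:j]
#5=j depends on [4:j]
#6=m depends on [3:m]
#7=k has no predecessor
#8=k depends on [7:k]
sources: [0:i, 1:j, 7:k]
N(rest) = Σ N(rest − s) over sources s of rest; N(one piece) = 1:
  size 1 → [5]=1  [6]=1  [8]=1
  size 2 → [3,6]=1  [4,5]=1  [5,6]=2  [5,8]=2  [6,8]=2  [7,8]=1
  size 3 → [1,4,5]=1  [2,3,6]=1  [3,5,6]=3  [3,6,8]=3  [4,5,6]=3  [4,5,8]=3  [5,6,8]=6  [5,7,8]=3  [6,7,8]=3
  size 4 → [0,2,3,6]=1  [1,4,5,6]=4  [1,4,5,8]=4  [2,3,5,6]=4  [2,3,6,8]=4  [3,4,5,6]=6  [3,5,6,8]=12  [3,6,7,8]=6  [4,5,6,8]=12  [4,5,7,8]=6  [5,6,7,8]=12
  size 5 → [0,2,3,5,6]=5  [0,2,3,6,8]=5  [1,3,4,5,6]=10  [1,4,5,6,8]=20  [1,4,5,7,8]=10  [2,3,4,5,6]=10  [2,3,5,6,8]=20  [2,3,6,7,8]=10  [3,4,5,6,8]=30  [3,5,6,7,8]=30  [4,5,6,7,8]=30
  size 6 → [0,2,3,4,5,6]=15  [0,2,3,5,6,8]=30  [0,2,3,6,7,8]=15  [1,2,3,4,5,6]=20  [1,3,4,5,6,8]=60  [1,4,5,6,7,8]=60  [2,3,4,5,6,8]=60  [2,3,5,6,7,8]=60  [3,4,5,6,7,8]=90
  size 7 → [0,1,2,3,4,5,6]=35  [0,2,3,4,5,6,8]=105  [0,2,3,5,6,7,8]=105  [1,2,3,4,5,6,8]=140  [1,3,4,5,6,7,8]=210  [2,3,4,5,6,7,8]=210
  first=0(i) contributes 560
  first=1(j) contributes 420
  first=7(k) contributes 280
|[w]| = 1260

1260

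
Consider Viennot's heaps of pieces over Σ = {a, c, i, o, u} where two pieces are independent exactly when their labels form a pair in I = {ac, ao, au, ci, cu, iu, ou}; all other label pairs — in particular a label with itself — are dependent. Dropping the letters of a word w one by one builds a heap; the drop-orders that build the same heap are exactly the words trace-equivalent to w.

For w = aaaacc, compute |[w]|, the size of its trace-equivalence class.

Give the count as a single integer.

#0=a has no predecessor
#1=a depends on [0:a]
#2=a depends on [1:a]
#3=a depends on [2:a]
#4=c has no predecessor
#5=c depends on [4:c]
sources: [0:a, 4:c]
N(rest) = Σ N(rest − s) over sources s of rest; N(one piece) = 1:
  size 1 → [3]=1  [5]=1
  size 2 → [2,3]=1  [3,5]=2  [4,5]=1
  size 3 → [1,2,3]=1  [2,3,5]=3  [3,4,5]=3
  size 4 → [0,1,2,3]=1  [1,2,3,5]=4  [2,3,4,5]=6
  first=0(a) contributes 10
  first=4(c) contributes 5
|[w]| = 15

15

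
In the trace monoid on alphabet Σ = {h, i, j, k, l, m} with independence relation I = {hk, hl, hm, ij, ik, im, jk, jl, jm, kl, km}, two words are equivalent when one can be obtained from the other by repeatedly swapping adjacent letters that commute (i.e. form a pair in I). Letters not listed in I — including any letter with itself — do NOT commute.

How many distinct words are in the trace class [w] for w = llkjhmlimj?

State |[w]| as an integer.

1420

#0=l has no predecessor
#1=l depends on [0:l]
#2=k has no predecessor
#3=j has no predecessor
#4=h depends on [3:j]
#5=m depends on [1:l]
#6=l depends on [5:m]
#7=i depends on [4:h, 6:l]
#8=m depends on [6:l]
#9=j depends on [4:h]
sources: [0:l, 2:k, 3:j]
N(rest) = Σ N(rest − s) over sources s of rest; N(one piece) = 1:
  size 1 → [2]=1  [7]=1  [8]=1  [9]=1
  size 2 → [2,7]=2  [2,8]=2  [2,9]=2  [7,8]=2  [7,9]=2  [8,9]=2
  size 3 → [2,7,8]=6  [2,7,9]=6  [2,8,9]=6  [4,7,9]=2  [6,7,8]=2  [7,8,9]=6
  size 4 → [2,4,7,9]=8  [2,6,7,8]=8  [2,7,8,9]=24  [3,4,7,9]=2  [4,7,8,9]=8  [5,6,7,8]=2  [6,7,8,9]=8
  size 5 → [1,5,6,7,8]=2  [2,3,4,7,9]=10  [2,4,7,8,9]=40  [2,5,6,7,8]=10  [2,6,7,8,9]=40  [3,4,7,8,9]=10  [4,6,7,8,9]=16  [5,6,7,8,9]=10
  size 6 → [0,1,5,6,7,8]=2  [1,2,5,6,7,8]=12  [1,5,6,7,8,9]=12  [2,3,4,7,8,9]=60  [2,4,6,7,8,9]=96  [2,5,6,7,8,9]=60  [3,4,6,7,8,9]=26  [4,5,6,7,8,9]=26
  size 7 → [0,1,2,5,6,7,8]=14  [0,1,5,6,7,8,9]=14  [1,2,5,6,7,8,9]=84  [1,4,5,6,7,8,9]=38  [2,3,4,6,7,8,9]=182  [2,4,5,6,7,8,9]=182  [3,4,5,6,7,8,9]=52
  size 8 → [0,1,2,5,6,7,8,9]=112  [0,1,4,5,6,7,8,9]=52  [1,2,4,5,6,7,8,9]=304  [1,3,4,5,6,7,8,9]=90  [2,3,4,5,6,7,8,9]=416
  first=0(l) contributes 810
  first=2(k) contributes 142
  first=3(j) contributes 468
|[w]| = 1420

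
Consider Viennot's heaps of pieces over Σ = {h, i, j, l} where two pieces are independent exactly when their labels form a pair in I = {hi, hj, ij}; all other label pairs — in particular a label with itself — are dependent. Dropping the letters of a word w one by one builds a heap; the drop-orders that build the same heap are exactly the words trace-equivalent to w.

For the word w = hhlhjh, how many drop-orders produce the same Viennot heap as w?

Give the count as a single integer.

0(h) covers ∅
1(h) covers 0:h
2(l) covers 1:h
3(h) covers 2:l
4(j) covers 2:l
5(h) covers 3:h
floor of heap: 0:h
completions by unplaced set U, small U first (add the entries for U minus each lowest piece of U):
  |U|=1: {4}:1  {5}:1
  |U|=2: {3,5}:1  {4,5}:2
  |U|=3: {3,4,5}:3
  |U|=4: {2,3,4,5}:3
  start at 0(h): 3

3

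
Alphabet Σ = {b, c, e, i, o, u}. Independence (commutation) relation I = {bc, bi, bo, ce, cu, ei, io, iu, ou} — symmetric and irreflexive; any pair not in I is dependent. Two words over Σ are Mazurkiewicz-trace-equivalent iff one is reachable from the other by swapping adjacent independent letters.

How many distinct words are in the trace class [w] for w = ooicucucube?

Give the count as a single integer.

drop 0:o onto floor
drop 1:o onto {0:o}
drop 2:i onto floor
drop 3:c onto {1:o, 2:i}
drop 4:u onto floor
drop 5:c onto {3:c}
drop 6:u onto {4:u}
drop 7:c onto {5:c}
drop 8:u onto {6:u}
drop 9:b onto {8:u}
drop 10:e onto {1:o, 9:b}
ground layer = {0:o, 2:i, 4:u}
drop-orders for the pieces not yet dropped (sum over which currently-grounded one goes next):
  1 to go: {7} 1  {10} 1
  2 to go: {5,7} 1  {7,10} 2  {9,10} 1
  3 to go: {3,5,7} 1  {5,7,10} 3  {7,9,10} 3  {8,9,10} 1
  4 to go: {2,3,5,7} 1  {3,5,7,10} 4  {5,7,9,10} 6  {6,8,9,10} 1  {7,8,9,10} 4
  5 to go: {1,3,5,7,10} 4  {2,3,5,7,10} 5  {3,5,7,9,10} 10  {4,6,8,9,10} 1  {5,7,8,9,10} 10  {6,7,8,9,10} 5
  6 to go: {0,1,3,5,7,10} 4  {1,2,3,5,7,10} 9  {1,3,5,7,9,10} 14  {2,3,5,7,9,10} 15  {3,5,7,8,9,10} 20  {4,6,7,8,9,10} 6  {5,6,7,8,9,10} 15
  7 to go: {0,1,2,3,5,7,10} 13  {0,1,3,5,7,9,10} 18  {1,2,3,5,7,9,10} 38  {1,3,5,7,8,9,10} 34  {2,3,5,7,8,9,10} 35  {3,5,6,7,8,9,10} 35  {4,5,6,7,8,9,10} 21
  8 to go: {0,1,2,3,5,7,9,10} 69  {0,1,3,5,7,8,9,10} 52  {1,2,3,5,7,8,9,10} 107  {1,3,5,6,7,8,9,10} 69  {2,3,5,6,7,8,9,10} 70  {3,4,5,6,7,8,9,10} 56
  9 to go: {0,1,2,3,5,7,8,9,10} 228  {0,1,3,5,6,7,8,9,10} 121  {1,2,3,5,6,7,8,9,10} 246  {1,3,4,5,6,7,8,9,10} 125  {2,3,4,5,6,7,8,9,10} 126
  if 0:o drops first: 497 orders
  if 2:i drops first: 246 orders
  if 4:u drops first: 595 orders
heap linearizations: 1338

1338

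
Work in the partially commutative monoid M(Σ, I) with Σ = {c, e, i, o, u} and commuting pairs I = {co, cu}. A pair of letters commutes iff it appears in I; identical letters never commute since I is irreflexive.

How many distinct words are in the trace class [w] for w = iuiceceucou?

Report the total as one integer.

4

0(i) covers ∅
1(u) covers 0:i
2(i) covers 1:u
3(c) covers 2:i
4(e) covers 3:c
5(c) covers 4:e
6(e) covers 5:c
7(u) covers 6:e
8(c) covers 6:e
9(o) covers 7:u
10(u) covers 9:o
floor of heap: 0:i
completions by unplaced set U, small U first (add the entries for U minus each lowest piece of U):
  |U|=1: {8}:1  {10}:1
  |U|=2: {8,10}:2  {9,10}:1
  |U|=3: {7,9,10}:1  {8,9,10}:3
  |U|=4: {7,8,9,10}:4
  |U|=5: {6,7,8,9,10}:4
  |U|=6: {5,6,7,8,9,10}:4
  |U|=7: {4,5,6,7,8,9,10}:4
  |U|=8: {3,4,5,6,7,8,9,10}:4
  |U|=9: {2,3,4,5,6,7,8,9,10}:4
  start at 0(i): 4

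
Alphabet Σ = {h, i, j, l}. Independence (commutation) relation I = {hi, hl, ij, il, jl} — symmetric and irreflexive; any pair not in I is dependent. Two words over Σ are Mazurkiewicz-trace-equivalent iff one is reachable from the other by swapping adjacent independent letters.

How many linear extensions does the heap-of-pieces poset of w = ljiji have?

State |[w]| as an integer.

30

piece 0:l — minimal
piece 1:j — minimal
piece 2:i — minimal
piece 3:j rests on {1:j}
piece 4:i rests on {2:i}
minimal pieces: {0:l, 1:j, 2:i}
ways to finish when only these pieces remain (= sum over removing one remaining piece with nothing left below it):
  1 left: {0}→1  {3}→1  {4}→1
  2 left: {0,3}→2  {0,4}→2  {1,3}→1  {2,4}→1  {3,4}→2
  3 left: {0,1,3}→3  {0,2,4}→3  {0,3,4}→6  {1,3,4}→3  {2,3,4}→3
  placing 0:l first → 6 extensions
  placing 1:j first → 12 extensions
  placing 2:i first → 12 extensions
total linear extensions = 30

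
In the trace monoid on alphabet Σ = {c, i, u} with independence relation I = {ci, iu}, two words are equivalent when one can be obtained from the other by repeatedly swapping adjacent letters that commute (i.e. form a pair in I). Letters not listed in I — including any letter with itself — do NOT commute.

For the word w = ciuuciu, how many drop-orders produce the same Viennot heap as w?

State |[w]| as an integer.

21

drop 0:c onto floor
drop 1:i onto floor
drop 2:u onto {0:c}
drop 3:u onto {2:u}
drop 4:c onto {3:u}
drop 5:i onto {1:i}
drop 6:u onto {4:c}
ground layer = {0:c, 1:i}
drop-orders for the pieces not yet dropped (sum over which currently-grounded one goes next):
  1 to go: {5} 1  {6} 1
  2 to go: {1,5} 1  {4,6} 1  {5,6} 2
  3 to go: {1,5,6} 3  {3,4,6} 1  {4,5,6} 3
  4 to go: {1,4,5,6} 6  {2,3,4,6} 1  {3,4,5,6} 4
  5 to go: {0,2,3,4,6} 1  {1,3,4,5,6} 10  {2,3,4,5,6} 5
  if 0:c drops first: 15 orders
  if 1:i drops first: 6 orders
heap linearizations: 21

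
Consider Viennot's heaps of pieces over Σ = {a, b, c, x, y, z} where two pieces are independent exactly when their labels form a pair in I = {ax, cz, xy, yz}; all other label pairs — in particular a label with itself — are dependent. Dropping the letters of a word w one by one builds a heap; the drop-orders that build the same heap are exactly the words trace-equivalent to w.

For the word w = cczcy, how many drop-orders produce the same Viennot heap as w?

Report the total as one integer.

#0=c has no predecessor
#1=c depends on [0:c]
#2=z has no predecessor
#3=c depends on [1:c]
#4=y depends on [3:c]
sources: [0:c, 2:z]
N(rest) = Σ N(rest − s) over sources s of rest; N(one piece) = 1:
  size 1 → [2]=1  [4]=1
  size 2 → [2,4]=2  [3,4]=1
  size 3 → [1,3,4]=1  [2,3,4]=3
  first=0(c) contributes 4
  first=2(z) contributes 1
|[w]| = 5

5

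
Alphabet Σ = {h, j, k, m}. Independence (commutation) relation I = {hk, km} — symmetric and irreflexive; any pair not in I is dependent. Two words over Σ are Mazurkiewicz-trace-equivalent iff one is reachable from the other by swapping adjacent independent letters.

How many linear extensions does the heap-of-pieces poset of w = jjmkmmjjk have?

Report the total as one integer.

4

#0=j has no predecessor
#1=j depends on [0:j]
#2=m depends on [1:j]
#3=k depends on [1:j]
#4=m depends on [2:m]
#5=m depends on [4:m]
#6=j depends on [3:k, 5:m]
#7=j depends on [6:j]
#8=k depends on [7:j]
sources: [0:j]
N(rest) = Σ N(rest − s) over sources s of rest; N(one piece) = 1:
  size 1 → [8]=1
  size 2 → [7,8]=1
  size 3 → [6,7,8]=1
  size 4 → [3,6,7,8]=1  [5,6,7,8]=1
  size 5 → [3,5,6,7,8]=2  [4,5,6,7,8]=1
  size 6 → [2,4,5,6,7,8]=1  [3,4,5,6,7,8]=3
  size 7 → [2,3,4,5,6,7,8]=4
  first=0(j) contributes 4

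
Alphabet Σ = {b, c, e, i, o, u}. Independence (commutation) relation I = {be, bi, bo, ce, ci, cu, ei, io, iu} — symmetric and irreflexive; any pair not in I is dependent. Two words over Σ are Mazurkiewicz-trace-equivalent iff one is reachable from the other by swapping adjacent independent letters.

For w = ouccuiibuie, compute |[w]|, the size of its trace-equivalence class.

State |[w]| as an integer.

#0=o has no predecessor
#1=u depends on [0:o]
#2=c depends on [0:o]
#3=c depends on [2:c]
#4=u depends on [1:u]
#5=i has no predecessor
#6=i depends on [5:i]
#7=b depends on [3:c, 4:u]
#8=u depends on [7:b]
#9=i depends on [6:i]
#10=e depends on [8:u]
sources: [0:o, 5:i]
N(rest) = Σ N(rest − s) over sources s of rest; N(one piece) = 1:
  size 1 → [9]=1  [10]=1
  size 2 → [6,9]=1  [8,10]=1  [9,10]=2
  size 3 → [5,6,9]=1  [6,9,10]=3  [7,8,10]=1  [8,9,10]=3
  size 4 → [3,7,8,10]=1  [4,7,8,10]=1  [5,6,9,10]=4  [6,8,9,10]=6  [7,8,9,10]=4
  size 5 → [1,4,7,8,10]=1  [2,3,7,8,10]=1  [3,4,7,8,10]=2  [3,7,8,9,10]=5  [4,7,8,9,10]=5  [5,6,8,9,10]=10  [6,7,8,9,10]=10
  size 6 → [1,3,4,7,8,10]=3  [1,4,7,8,9,10]=6  [2,3,4,7,8,10]=3  [2,3,7,8,9,10]=6  [3,4,7,8,9,10]=12  [3,6,7,8,9,10]=15  [4,6,7,8,9,10]=15  [5,6,7,8,9,10]=20
  size 7 → [1,2,3,4,7,8,10]=6  [1,3,4,7,8,9,10]=21  [1,4,6,7,8,9,10]=21  [2,3,4,7,8,9,10]=21  [2,3,6,7,8,9,10]=21  [3,4,6,7,8,9,10]=42  [3,5,6,7,8,9,10]=35  [4,5,6,7,8,9,10]=35
  size 8 → [0,1,2,3,4,7,8,10]=6  [1,2,3,4,7,8,9,10]=48  [1,3,4,6,7,8,9,10]=84  [1,4,5,6,7,8,9,10]=56  [2,3,4,6,7,8,9,10]=84  [2,3,5,6,7,8,9,10]=56  [3,4,5,6,7,8,9,10]=112
  size 9 → [0,1,2,3,4,7,8,9,10]=54  [1,2,3,4,6,7,8,9,10]=216  [1,3,4,5,6,7,8,9,10]=252  [2,3,4,5,6,7,8,9,10]=252
  first=0(o) contributes 720
  first=5(i) contributes 270
|[w]| = 990

990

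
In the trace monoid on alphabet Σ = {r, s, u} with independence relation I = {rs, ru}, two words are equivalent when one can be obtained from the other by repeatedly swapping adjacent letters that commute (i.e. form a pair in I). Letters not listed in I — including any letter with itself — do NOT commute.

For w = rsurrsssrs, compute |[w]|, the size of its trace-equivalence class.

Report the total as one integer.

piece 0:r — minimal
piece 1:s — minimal
piece 2:u rests on {1:s}
piece 3:r rests on {0:r}
piece 4:r rests on {3:r}
piece 5:s rests on {2:u}
piece 6:s rests on {5:s}
piece 7:s rests on {6:s}
piece 8:r rests on {4:r}
piece 9:s rests on {7:s}
minimal pieces: {0:r, 1:s}
ways to finish when only these pieces remain (= sum over removing one remaining piece with nothing left below it):
  1 left: {8}→1  {9}→1
  2 left: {4,8}→1  {7,9}→1  {8,9}→2
  3 left: {3,4,8}→1  {4,8,9}→3  {6,7,9}→1  {7,8,9}→3
  4 left: {0,3,4,8}→1  {3,4,8,9}→4  {4,7,8,9}→6  {5,6,7,9}→1  {6,7,8,9}→4
  5 left: {0,3,4,8,9}→5  {2,5,6,7,9}→1  {3,4,7,8,9}→10  {4,6,7,8,9}→10  {5,6,7,8,9}→5
  6 left: {0,3,4,7,8,9}→15  {1,2,5,6,7,9}→1  {2,5,6,7,8,9}→6  {3,4,6,7,8,9}→20  {4,5,6,7,8,9}→15
  7 left: {0,3,4,6,7,8,9}→35  {1,2,5,6,7,8,9}→7  {2,4,5,6,7,8,9}→21  {3,4,5,6,7,8,9}→35
  8 left: {0,3,4,5,6,7,8,9}→70  {1,2,4,5,6,7,8,9}→28  {2,3,4,5,6,7,8,9}→56
  placing 0:r first → 84 extensions
  placing 1:s first → 126 extensions
total linear extensions = 210

210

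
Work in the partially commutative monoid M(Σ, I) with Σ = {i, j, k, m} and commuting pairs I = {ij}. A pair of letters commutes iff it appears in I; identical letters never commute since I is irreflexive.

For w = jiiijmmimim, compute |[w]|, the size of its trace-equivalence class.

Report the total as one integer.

10

drop 0:j onto floor
drop 1:i onto floor
drop 2:i onto {1:i}
drop 3:i onto {2:i}
drop 4:j onto {0:j}
drop 5:m onto {3:i, 4:j}
drop 6:m onto {5:m}
drop 7:i onto {6:m}
drop 8:m onto {7:i}
drop 9:i onto {8:m}
drop 10:m onto {9:i}
ground layer = {0:j, 1:i}
drop-orders for the pieces not yet dropped (sum over which currently-grounded one goes next):
  1 to go: {10} 1
  2 to go: {9,10} 1
  3 to go: {8,9,10} 1
  4 to go: {7,8,9,10} 1
  5 to go: {6,7,8,9,10} 1
  6 to go: {5,6,7,8,9,10} 1
  7 to go: {3,5,6,7,8,9,10} 1  {4,5,6,7,8,9,10} 1
  8 to go: {0,4,5,6,7,8,9,10} 1  {2,3,5,6,7,8,9,10} 1  {3,4,5,6,7,8,9,10} 2
  9 to go: {0,3,4,5,6,7,8,9,10} 3  {1,2,3,5,6,7,8,9,10} 1  {2,3,4,5,6,7,8,9,10} 3
  if 0:j drops first: 4 orders
  if 1:i drops first: 6 orders
heap linearizations: 10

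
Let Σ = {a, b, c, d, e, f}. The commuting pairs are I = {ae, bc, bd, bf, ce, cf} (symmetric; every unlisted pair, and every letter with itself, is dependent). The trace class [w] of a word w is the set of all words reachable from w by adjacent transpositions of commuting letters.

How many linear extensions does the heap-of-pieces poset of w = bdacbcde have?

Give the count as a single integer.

8

#0=b has no predecessor
#1=d has no predecessor
#2=a depends on [0:b, 1:d]
#3=c depends on [2:a]
#4=b depends on [2:a]
#5=c depends on [3:c]
#6=d depends on [5:c]
#7=e depends on [4:b, 6:d]
sources: [0:b, 1:d]
N(rest) = Σ N(rest − s) over sources s of rest; N(one piece) = 1:
  size 1 → [7]=1
  size 2 → [4,7]=1  [6,7]=1
  size 3 → [4,6,7]=2  [5,6,7]=1
  size 4 → [3,5,6,7]=1  [4,5,6,7]=3
  size 5 → [3,4,5,6,7]=4
  size 6 → [2,3,4,5,6,7]=4
  first=0(b) contributes 4
  first=1(d) contributes 4
|[w]| = 8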